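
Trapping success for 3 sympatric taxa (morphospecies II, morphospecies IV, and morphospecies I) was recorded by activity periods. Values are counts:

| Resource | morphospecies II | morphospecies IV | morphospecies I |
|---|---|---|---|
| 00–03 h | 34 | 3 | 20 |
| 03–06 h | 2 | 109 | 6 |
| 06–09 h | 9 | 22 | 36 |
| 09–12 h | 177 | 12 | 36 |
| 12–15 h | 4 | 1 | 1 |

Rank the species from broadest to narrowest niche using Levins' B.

Proportions for morphospecies II (n=226): 34/226=0.1504, 2/226=0.0088, 9/226=0.0398, 177/226=0.7832, 4/226=0.0177
Proportions for morphospecies IV (n=147): 3/147=0.0204, 109/147=0.7415, 22/147=0.1497, 12/147=0.0816, 1/147=0.0068
Proportions for morphospecies I (n=99): 20/99=0.2020, 6/99=0.0606, 36/99=0.3636, 36/99=0.3636, 1/99=0.0101
Σp_IIᵢ² = 0.1504² + 0.0088² + 0.0398² + 0.7832² + 0.0177² = 0.022620 + 0.000077 + 0.001584 + 0.613402 + 0.000313 = 0.637996
B_II = 1 / 0.637996 = 1.5674
Σp_IVᵢ² = 0.0204² + 0.7415² + 0.1497² + 0.0816² + 0.0068² = 0.000416 + 0.549822 + 0.022410 + 0.006659 + 0.000046 = 0.579353
B_IV = 1 / 0.579353 = 1.7261
Σp_Iᵢ² = 0.2020² + 0.0606² + 0.3636² + 0.3636² + 0.0101² = 0.040804 + 0.003672 + 0.132205 + 0.132205 + 0.000102 = 0.308988
B_I = 1 / 0.308988 = 3.2364
Ranking by B (broadest → narrowest): morphospecies I (3.24) > morphospecies IV (1.73) > morphospecies II (1.57)

morphospecies I > morphospecies IV > morphospecies II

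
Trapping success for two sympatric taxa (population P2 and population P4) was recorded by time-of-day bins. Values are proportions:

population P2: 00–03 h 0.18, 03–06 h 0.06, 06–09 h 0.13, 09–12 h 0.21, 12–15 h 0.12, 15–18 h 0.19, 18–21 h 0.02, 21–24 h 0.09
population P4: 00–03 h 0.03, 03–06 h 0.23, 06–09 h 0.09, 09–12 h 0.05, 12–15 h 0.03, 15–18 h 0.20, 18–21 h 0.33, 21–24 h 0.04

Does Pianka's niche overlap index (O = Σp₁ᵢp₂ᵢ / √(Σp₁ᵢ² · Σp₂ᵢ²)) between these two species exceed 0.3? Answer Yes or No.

Yes

Σ p₁ᵢp₂ᵢ = 0.0054 + 0.0138 + 0.0117 + 0.0105 + 0.0036 + 0.0380 + 0.0066 + 0.0036 = 0.0932
Σp_1ᵢ² = 0.18² + 0.06² + 0.13² + 0.21² + 0.12² + 0.19² + 0.02² + 0.09² = 0.0324 + 0.0036 + 0.0169 + 0.0441 + 0.0144 + 0.0361 + 0.0004 + 0.0081 = 0.1560
Σp_2ᵢ² = 0.03² + 0.23² + 0.09² + 0.05² + 0.03² + 0.20² + 0.33² + 0.04² = 0.0009 + 0.0529 + 0.0081 + 0.0025 + 0.0009 + 0.0400 + 0.1089 + 0.0016 = 0.2158
O = 0.0932 / √(0.1560 × 0.2158) = 0.0932 / 0.18348 = 0.5080
O = 0.5080 > 0.3 → Yes.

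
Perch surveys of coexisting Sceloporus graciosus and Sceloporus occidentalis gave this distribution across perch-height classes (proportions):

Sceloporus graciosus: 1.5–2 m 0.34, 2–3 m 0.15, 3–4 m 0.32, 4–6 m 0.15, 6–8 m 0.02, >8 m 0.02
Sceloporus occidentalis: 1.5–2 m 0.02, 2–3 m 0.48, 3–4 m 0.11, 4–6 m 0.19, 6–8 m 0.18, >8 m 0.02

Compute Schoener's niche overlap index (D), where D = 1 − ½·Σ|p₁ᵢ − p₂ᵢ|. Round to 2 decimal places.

0.47

Σ|p₁ᵢ − p₂ᵢ| = 0.32 + 0.33 + 0.21 + 0.04 + 0.16 + 0.00 = 1.06
D = 1 − ½ × 1.06 = 1 − 0.530 = 0.4700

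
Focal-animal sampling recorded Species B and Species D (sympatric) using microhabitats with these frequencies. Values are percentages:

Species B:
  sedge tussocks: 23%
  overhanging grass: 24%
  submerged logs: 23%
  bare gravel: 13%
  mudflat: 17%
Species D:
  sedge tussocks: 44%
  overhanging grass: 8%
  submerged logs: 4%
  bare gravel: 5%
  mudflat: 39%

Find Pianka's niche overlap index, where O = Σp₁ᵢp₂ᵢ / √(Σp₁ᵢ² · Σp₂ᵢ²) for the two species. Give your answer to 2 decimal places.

0.74

Convert percentages to proportions (divide by 100).
Σ p₁ᵢp₂ᵢ = 0.1012 + 0.0192 + 0.0092 + 0.0065 + 0.0663 = 0.2024
Σp_1ᵢ² = 0.23² + 0.24² + 0.23² + 0.13² + 0.17² = 0.0529 + 0.0576 + 0.0529 + 0.0169 + 0.0289 = 0.2092
Σp_2ᵢ² = 0.44² + 0.08² + 0.04² + 0.05² + 0.39² = 0.1936 + 0.0064 + 0.0016 + 0.0025 + 0.1521 = 0.3562
O = 0.2024 / √(0.2092 × 0.3562) = 0.2024 / 0.27298 = 0.7414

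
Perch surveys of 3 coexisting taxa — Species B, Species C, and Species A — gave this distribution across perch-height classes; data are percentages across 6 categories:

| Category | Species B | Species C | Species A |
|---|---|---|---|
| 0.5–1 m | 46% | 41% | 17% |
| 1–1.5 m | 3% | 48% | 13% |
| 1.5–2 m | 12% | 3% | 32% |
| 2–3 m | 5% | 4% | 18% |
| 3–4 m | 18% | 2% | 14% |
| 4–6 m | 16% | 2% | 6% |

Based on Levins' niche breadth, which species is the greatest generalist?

Species A

Convert percentages to proportions (divide by 100).
Σp_Bᵢ² = 0.46² + 0.03² + 0.12² + 0.05² + 0.18² + 0.16² = 0.2116 + 0.0009 + 0.0144 + 0.0025 + 0.0324 + 0.0256 = 0.2874
B_B = 1 / 0.2874 = 3.4795
Σp_Cᵢ² = 0.41² + 0.48² + 0.03² + 0.04² + 0.02² + 0.02² = 0.1681 + 0.2304 + 0.0009 + 0.0016 + 0.0004 + 0.0004 = 0.4018
B_C = 1 / 0.4018 = 2.4888
Σp_Aᵢ² = 0.17² + 0.13² + 0.32² + 0.18² + 0.14² + 0.06² = 0.0289 + 0.0169 + 0.1024 + 0.0324 + 0.0196 + 0.0036 = 0.2038
B_A = 1 / 0.2038 = 4.9068
Highest B → broadest niche (most generalist): Species A (B = 4.91).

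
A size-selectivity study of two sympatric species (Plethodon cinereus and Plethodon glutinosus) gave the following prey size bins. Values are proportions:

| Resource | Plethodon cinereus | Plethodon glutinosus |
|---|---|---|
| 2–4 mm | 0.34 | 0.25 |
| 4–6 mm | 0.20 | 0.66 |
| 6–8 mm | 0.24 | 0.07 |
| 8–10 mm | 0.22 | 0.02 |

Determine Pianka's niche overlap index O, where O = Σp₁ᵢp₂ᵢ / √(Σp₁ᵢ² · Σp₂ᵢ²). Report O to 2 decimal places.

0.66

Σ p₁ᵢp₂ᵢ = 0.0850 + 0.1320 + 0.0168 + 0.0044 = 0.2382
Σp_1ᵢ² = 0.34² + 0.20² + 0.24² + 0.22² = 0.1156 + 0.0400 + 0.0576 + 0.0484 = 0.2616
Σp_2ᵢ² = 0.25² + 0.66² + 0.07² + 0.02² = 0.0625 + 0.4356 + 0.0049 + 0.0004 = 0.5034
O = 0.2382 / √(0.2616 × 0.5034) = 0.2382 / 0.36289 = 0.6564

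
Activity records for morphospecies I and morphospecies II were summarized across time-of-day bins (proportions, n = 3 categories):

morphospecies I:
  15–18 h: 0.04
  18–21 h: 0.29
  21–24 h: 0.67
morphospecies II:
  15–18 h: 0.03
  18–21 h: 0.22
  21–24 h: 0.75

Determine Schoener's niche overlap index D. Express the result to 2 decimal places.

0.92

Σ|p₁ᵢ − p₂ᵢ| = 0.01 + 0.07 + 0.08 = 0.16
D = 1 − ½ × 0.16 = 1 − 0.080 = 0.9200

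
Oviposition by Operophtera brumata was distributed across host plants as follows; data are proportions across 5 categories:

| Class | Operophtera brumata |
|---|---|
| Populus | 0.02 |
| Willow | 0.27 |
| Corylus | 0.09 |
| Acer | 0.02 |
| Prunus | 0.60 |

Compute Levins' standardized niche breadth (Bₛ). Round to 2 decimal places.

0.32

Σpᵢ² = 0.02² + 0.27² + 0.09² + 0.02² + 0.60² = 0.0004 + 0.0729 + 0.0081 + 0.0004 + 0.3600 = 0.4418
B = 1 / 0.4418 = 2.2635
Bₛ = (B − 1)/(n − 1) = (2.2635 − 1)/(5 − 1) = 1.2635/4 = 0.3159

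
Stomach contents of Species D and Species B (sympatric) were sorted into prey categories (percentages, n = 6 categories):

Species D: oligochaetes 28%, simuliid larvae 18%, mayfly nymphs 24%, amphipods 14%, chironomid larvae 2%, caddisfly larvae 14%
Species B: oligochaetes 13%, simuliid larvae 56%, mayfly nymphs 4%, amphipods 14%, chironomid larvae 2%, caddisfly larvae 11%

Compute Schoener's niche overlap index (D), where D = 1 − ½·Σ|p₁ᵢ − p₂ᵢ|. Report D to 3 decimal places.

0.620

Convert percentages to proportions (divide by 100).
Σ|p₁ᵢ − p₂ᵢ| = 0.15 + 0.38 + 0.20 + 0.00 + 0.00 + 0.03 = 0.76
D = 1 − ½ × 0.76 = 1 − 0.380 = 0.62000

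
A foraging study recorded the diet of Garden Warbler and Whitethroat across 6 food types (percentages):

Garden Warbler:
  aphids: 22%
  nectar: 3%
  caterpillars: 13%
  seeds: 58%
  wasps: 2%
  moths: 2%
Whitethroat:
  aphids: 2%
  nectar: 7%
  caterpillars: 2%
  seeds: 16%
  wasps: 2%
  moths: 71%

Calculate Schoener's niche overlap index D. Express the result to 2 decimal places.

Convert percentages to proportions (divide by 100).
Σ|p₁ᵢ − p₂ᵢ| = 0.20 + 0.04 + 0.11 + 0.42 + 0.00 + 0.69 = 1.46
D = 1 − ½ × 1.46 = 1 − 0.730 = 0.2700

0.27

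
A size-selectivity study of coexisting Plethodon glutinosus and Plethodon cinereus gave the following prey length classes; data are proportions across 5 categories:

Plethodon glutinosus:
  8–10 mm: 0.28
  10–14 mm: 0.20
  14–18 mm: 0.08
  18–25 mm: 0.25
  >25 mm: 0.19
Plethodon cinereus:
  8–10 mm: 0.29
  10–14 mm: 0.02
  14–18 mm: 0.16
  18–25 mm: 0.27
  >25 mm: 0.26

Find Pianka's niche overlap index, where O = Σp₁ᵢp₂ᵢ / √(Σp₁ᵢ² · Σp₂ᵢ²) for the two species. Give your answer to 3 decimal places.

Σ p₁ᵢp₂ᵢ = 0.0812 + 0.0040 + 0.0128 + 0.0675 + 0.0494 = 0.2149
Σp_1ᵢ² = 0.28² + 0.20² + 0.08² + 0.25² + 0.19² = 0.0784 + 0.0400 + 0.0064 + 0.0625 + 0.0361 = 0.2234
Σp_2ᵢ² = 0.29² + 0.02² + 0.16² + 0.27² + 0.26² = 0.0841 + 0.0004 + 0.0256 + 0.0729 + 0.0676 = 0.2506
O = 0.2149 / √(0.2234 × 0.2506) = 0.2149 / 0.236609 = 0.90825

0.908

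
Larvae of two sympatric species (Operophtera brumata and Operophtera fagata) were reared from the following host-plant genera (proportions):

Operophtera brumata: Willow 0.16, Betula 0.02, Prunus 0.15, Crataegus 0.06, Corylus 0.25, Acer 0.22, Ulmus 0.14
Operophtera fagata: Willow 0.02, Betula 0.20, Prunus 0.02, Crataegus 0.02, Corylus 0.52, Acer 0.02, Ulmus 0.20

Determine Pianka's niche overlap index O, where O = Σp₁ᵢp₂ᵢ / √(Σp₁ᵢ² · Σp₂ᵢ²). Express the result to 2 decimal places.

0.69

Σ p₁ᵢp₂ᵢ = 0.0032 + 0.0040 + 0.0030 + 0.0012 + 0.1300 + 0.0044 + 0.0280 = 0.1738
Σp_1ᵢ² = 0.16² + 0.02² + 0.15² + 0.06² + 0.25² + 0.22² + 0.14² = 0.0256 + 0.0004 + 0.0225 + 0.0036 + 0.0625 + 0.0484 + 0.0196 = 0.1826
Σp_2ᵢ² = 0.02² + 0.20² + 0.02² + 0.02² + 0.52² + 0.02² + 0.20² = 0.0004 + 0.0400 + 0.0004 + 0.0004 + 0.2704 + 0.0004 + 0.0400 = 0.3520
O = 0.1738 / √(0.1826 × 0.3520) = 0.1738 / 0.25353 = 0.6855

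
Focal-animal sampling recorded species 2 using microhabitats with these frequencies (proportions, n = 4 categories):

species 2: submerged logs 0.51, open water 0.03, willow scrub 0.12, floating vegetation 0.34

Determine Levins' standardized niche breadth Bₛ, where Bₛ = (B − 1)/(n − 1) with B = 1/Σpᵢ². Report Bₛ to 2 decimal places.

Σpᵢ² = 0.51² + 0.03² + 0.12² + 0.34² = 0.2601 + 0.0009 + 0.0144 + 0.1156 = 0.3910
B = 1 / 0.3910 = 2.5575
Bₛ = (B − 1)/(n − 1) = (2.5575 − 1)/(4 − 1) = 1.5575/3 = 0.5192

0.52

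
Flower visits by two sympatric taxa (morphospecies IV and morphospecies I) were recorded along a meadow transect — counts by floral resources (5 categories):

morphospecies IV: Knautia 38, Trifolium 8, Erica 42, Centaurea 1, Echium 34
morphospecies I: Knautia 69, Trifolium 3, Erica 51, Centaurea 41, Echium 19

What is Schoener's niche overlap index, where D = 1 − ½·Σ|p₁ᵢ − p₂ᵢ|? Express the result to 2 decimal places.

0.72

Proportions for morphospecies IV (n=123): 38/123=0.3089, 8/123=0.0650, 42/123=0.3415, 1/123=0.0081, 34/123=0.2764
Proportions for morphospecies I (n=183): 69/183=0.3770, 3/183=0.0164, 51/183=0.2787, 41/183=0.2240, 19/183=0.1038
Σ|p₁ᵢ − p₂ᵢ| = 0.0681 + 0.0486 + 0.0628 + 0.2159 + 0.1726 = 0.5680
D = 1 − ½ × 0.5680 = 1 − 0.28400 = 0.71600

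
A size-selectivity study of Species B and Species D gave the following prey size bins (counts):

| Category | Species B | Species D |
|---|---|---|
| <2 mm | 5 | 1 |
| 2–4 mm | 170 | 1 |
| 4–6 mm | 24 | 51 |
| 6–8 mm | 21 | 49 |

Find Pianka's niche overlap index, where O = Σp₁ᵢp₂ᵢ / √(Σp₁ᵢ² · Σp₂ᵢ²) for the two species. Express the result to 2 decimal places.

Proportions for Species B (n=220): 5/220=0.0227, 170/220=0.7727, 24/220=0.1091, 21/220=0.0955
Proportions for Species D (n=102): 1/102=0.0098, 1/102=0.0098, 51/102=0.5000, 49/102=0.4804
Σ p₁ᵢp₂ᵢ = 0.000222 + 0.007572 + 0.054550 + 0.045878 = 0.108222
Σp_1ᵢ² = 0.0227² + 0.7727² + 0.1091² + 0.0955² = 0.000515 + 0.597065 + 0.011903 + 0.009120 = 0.618603
Σp_2ᵢ² = 0.0098² + 0.0098² + 0.5000² + 0.4804² = 0.000096 + 0.000096 + 0.250000 + 0.230784 = 0.480976
O = 0.108222 / √(0.618603 × 0.480976) = 0.108222 / 0.5454660 = 0.1984

0.20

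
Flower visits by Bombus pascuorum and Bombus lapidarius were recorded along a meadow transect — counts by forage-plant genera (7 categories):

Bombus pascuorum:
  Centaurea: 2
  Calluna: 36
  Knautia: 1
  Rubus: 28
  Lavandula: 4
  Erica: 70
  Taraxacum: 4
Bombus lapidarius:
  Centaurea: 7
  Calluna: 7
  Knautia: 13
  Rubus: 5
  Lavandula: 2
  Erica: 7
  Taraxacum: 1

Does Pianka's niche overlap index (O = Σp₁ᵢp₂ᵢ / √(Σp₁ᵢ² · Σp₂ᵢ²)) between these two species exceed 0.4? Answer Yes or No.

Proportions for Bombus pascuorum (n=145): 2/145=0.0138, 36/145=0.2483, 1/145=0.0069, 28/145=0.1931, 4/145=0.0276, 70/145=0.4828, 4/145=0.0276
Proportions for Bombus lapidarius (n=42): 7/42=0.1667, 7/42=0.1667, 13/42=0.3095, 5/42=0.1190, 2/42=0.0476, 7/42=0.1667, 1/42=0.0238
Σ p₁ᵢp₂ᵢ = 0.002300 + 0.041392 + 0.002136 + 0.022979 + 0.001314 + 0.080483 + 0.000657 = 0.151261
Σp_1ᵢ² = 0.0138² + 0.2483² + 0.0069² + 0.1931² + 0.0276² + 0.4828² + 0.0276² = 0.000190 + 0.061653 + 0.000048 + 0.037288 + 0.000762 + 0.233096 + 0.000762 = 0.333799
Σp_2ᵢ² = 0.1667² + 0.1667² + 0.3095² + 0.1190² + 0.0476² + 0.1667² + 0.0238² = 0.027789 + 0.027789 + 0.095790 + 0.014161 + 0.002266 + 0.027789 + 0.000566 = 0.196150
O = 0.151261 / √(0.333799 × 0.196150) = 0.151261 / 0.2558802 = 0.5911
O = 0.5911 > 0.4 → Yes.

Yes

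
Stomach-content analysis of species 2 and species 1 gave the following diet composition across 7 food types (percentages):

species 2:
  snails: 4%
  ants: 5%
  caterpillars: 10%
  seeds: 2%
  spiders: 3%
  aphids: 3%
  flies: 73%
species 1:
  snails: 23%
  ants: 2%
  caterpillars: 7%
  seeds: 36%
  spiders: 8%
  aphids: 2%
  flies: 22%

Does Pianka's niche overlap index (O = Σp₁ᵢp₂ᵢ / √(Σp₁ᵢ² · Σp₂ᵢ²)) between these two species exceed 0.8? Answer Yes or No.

Convert percentages to proportions (divide by 100).
Σ p₁ᵢp₂ᵢ = 0.0092 + 0.0010 + 0.0070 + 0.0072 + 0.0024 + 0.0006 + 0.1606 = 0.1880
Σp_1ᵢ² = 0.04² + 0.05² + 0.10² + 0.02² + 0.03² + 0.03² + 0.73² = 0.0016 + 0.0025 + 0.0100 + 0.0004 + 0.0009 + 0.0009 + 0.5329 = 0.5492
Σp_2ᵢ² = 0.23² + 0.02² + 0.07² + 0.36² + 0.08² + 0.02² + 0.22² = 0.0529 + 0.0004 + 0.0049 + 0.1296 + 0.0064 + 0.0004 + 0.0484 = 0.2430
O = 0.1880 / √(0.5492 × 0.2430) = 0.1880 / 0.36532 = 0.5146
O = 0.5146 < 0.8 → No.

No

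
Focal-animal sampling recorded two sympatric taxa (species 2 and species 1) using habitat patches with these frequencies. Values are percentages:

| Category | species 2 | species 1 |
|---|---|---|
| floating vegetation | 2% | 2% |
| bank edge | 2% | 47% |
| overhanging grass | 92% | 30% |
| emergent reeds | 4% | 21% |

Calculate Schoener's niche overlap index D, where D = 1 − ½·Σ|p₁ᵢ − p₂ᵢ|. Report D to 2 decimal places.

Convert percentages to proportions (divide by 100).
Σ|p₁ᵢ − p₂ᵢ| = 0.00 + 0.45 + 0.62 + 0.17 = 1.24
D = 1 − ½ × 1.24 = 1 − 0.620 = 0.3800

0.38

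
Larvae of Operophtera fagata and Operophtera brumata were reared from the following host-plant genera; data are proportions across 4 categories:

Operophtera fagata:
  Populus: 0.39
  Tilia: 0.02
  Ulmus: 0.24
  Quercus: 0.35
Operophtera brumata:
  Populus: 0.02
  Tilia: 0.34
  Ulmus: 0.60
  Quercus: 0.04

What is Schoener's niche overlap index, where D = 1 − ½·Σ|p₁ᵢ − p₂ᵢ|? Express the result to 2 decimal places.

0.32

Σ|p₁ᵢ − p₂ᵢ| = 0.37 + 0.32 + 0.36 + 0.31 = 1.36
D = 1 − ½ × 1.36 = 1 − 0.680 = 0.3200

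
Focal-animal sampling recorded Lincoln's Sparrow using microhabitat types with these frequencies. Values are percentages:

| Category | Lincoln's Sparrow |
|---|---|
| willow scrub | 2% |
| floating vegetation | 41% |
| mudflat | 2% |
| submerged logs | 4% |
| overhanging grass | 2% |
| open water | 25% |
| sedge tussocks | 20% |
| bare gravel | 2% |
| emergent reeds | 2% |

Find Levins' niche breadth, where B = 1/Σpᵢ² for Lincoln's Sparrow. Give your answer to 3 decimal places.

Convert percentages to proportions (divide by 100).
Σpᵢ² = 0.02² + 0.41² + 0.02² + 0.04² + 0.02² + 0.25² + 0.20² + 0.02² + 0.02² = 0.0004 + 0.1681 + 0.0004 + 0.0016 + 0.0004 + 0.0625 + 0.0400 + 0.0004 + 0.0004 = 0.2742
B = 1 / 0.2742 = 3.64697

3.647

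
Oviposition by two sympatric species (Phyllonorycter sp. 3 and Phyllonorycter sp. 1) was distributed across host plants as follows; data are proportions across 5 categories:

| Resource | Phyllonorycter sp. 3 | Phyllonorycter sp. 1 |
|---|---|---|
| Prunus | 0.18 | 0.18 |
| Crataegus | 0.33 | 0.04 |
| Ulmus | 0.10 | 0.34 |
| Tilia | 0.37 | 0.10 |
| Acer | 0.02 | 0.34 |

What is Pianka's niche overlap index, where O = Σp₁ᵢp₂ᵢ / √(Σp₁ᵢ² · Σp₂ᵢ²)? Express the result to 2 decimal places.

Σ p₁ᵢp₂ᵢ = 0.0324 + 0.0132 + 0.0340 + 0.0370 + 0.0068 = 0.1234
Σp_1ᵢ² = 0.18² + 0.33² + 0.10² + 0.37² + 0.02² = 0.0324 + 0.1089 + 0.0100 + 0.1369 + 0.0004 = 0.2886
Σp_2ᵢ² = 0.18² + 0.04² + 0.34² + 0.10² + 0.34² = 0.0324 + 0.0016 + 0.1156 + 0.0100 + 0.1156 = 0.2752
O = 0.1234 / √(0.2886 × 0.2752) = 0.1234 / 0.28182 = 0.4379

0.44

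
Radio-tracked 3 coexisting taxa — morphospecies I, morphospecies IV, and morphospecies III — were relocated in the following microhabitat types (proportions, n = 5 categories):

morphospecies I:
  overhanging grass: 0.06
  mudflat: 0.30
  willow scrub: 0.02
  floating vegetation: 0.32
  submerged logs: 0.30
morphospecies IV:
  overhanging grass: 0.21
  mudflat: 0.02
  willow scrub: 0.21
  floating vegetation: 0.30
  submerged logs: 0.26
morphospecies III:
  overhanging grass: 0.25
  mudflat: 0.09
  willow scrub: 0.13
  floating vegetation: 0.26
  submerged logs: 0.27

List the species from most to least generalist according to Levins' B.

morphospecies III > morphospecies IV > morphospecies I

Σp_Iᵢ² = 0.06² + 0.30² + 0.02² + 0.32² + 0.30² = 0.0036 + 0.0900 + 0.0004 + 0.1024 + 0.0900 = 0.2864
B_I = 1 / 0.2864 = 3.4916
Σp_IVᵢ² = 0.21² + 0.02² + 0.21² + 0.30² + 0.26² = 0.0441 + 0.0004 + 0.0441 + 0.0900 + 0.0676 = 0.2462
B_IV = 1 / 0.2462 = 4.0617
Σp_IIIᵢ² = 0.25² + 0.09² + 0.13² + 0.26² + 0.27² = 0.0625 + 0.0081 + 0.0169 + 0.0676 + 0.0729 = 0.2280
B_III = 1 / 0.2280 = 4.3860
Ranking by B (broadest → narrowest): morphospecies III (4.39) > morphospecies IV (4.06) > morphospecies I (3.49)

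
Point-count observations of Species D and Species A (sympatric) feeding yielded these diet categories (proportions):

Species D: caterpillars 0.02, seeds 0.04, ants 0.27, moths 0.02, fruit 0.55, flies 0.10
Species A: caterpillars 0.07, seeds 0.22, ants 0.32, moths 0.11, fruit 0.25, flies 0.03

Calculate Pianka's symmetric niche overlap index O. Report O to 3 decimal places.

Σ p₁ᵢp₂ᵢ = 0.0014 + 0.0088 + 0.0864 + 0.0022 + 0.1375 + 0.0030 = 0.2393
Σp_1ᵢ² = 0.02² + 0.04² + 0.27² + 0.02² + 0.55² + 0.10² = 0.0004 + 0.0016 + 0.0729 + 0.0004 + 0.3025 + 0.0100 = 0.3878
Σp_2ᵢ² = 0.07² + 0.22² + 0.32² + 0.11² + 0.25² + 0.03² = 0.0049 + 0.0484 + 0.1024 + 0.0121 + 0.0625 + 0.0009 = 0.2312
O = 0.2393 / √(0.3878 × 0.2312) = 0.2393 / 0.299432 = 0.79918

0.799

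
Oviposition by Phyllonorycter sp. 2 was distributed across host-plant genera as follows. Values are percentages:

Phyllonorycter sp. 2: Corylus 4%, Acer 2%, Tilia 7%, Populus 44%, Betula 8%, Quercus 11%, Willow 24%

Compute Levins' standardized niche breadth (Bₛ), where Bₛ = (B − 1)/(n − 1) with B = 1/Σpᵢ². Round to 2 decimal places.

Convert percentages to proportions (divide by 100).
Σpᵢ² = 0.04² + 0.02² + 0.07² + 0.44² + 0.08² + 0.11² + 0.24² = 0.0016 + 0.0004 + 0.0049 + 0.1936 + 0.0064 + 0.0121 + 0.0576 = 0.2766
B = 1 / 0.2766 = 3.6153
Bₛ = (B − 1)/(n − 1) = (3.6153 − 1)/(7 − 1) = 2.6153/6 = 0.4359

0.44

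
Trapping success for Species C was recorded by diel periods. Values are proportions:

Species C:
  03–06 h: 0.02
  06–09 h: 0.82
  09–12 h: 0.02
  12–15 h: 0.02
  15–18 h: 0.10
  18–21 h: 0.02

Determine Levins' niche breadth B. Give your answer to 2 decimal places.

Σpᵢ² = 0.02² + 0.82² + 0.02² + 0.02² + 0.10² + 0.02² = 0.0004 + 0.6724 + 0.0004 + 0.0004 + 0.0100 + 0.0004 = 0.6840
B = 1 / 0.6840 = 1.4620

1.46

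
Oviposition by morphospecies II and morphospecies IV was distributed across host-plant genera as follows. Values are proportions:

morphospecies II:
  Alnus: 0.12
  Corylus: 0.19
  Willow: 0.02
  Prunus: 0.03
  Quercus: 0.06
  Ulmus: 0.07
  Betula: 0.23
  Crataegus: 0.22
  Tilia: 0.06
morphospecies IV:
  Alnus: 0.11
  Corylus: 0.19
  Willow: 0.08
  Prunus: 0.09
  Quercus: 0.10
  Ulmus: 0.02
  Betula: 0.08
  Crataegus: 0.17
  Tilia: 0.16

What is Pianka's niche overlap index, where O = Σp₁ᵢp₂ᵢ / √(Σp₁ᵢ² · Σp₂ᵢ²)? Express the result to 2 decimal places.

0.85

Σ p₁ᵢp₂ᵢ = 0.0132 + 0.0361 + 0.0016 + 0.0027 + 0.0060 + 0.0014 + 0.0184 + 0.0374 + 0.0096 = 0.1264
Σp_1ᵢ² = 0.12² + 0.19² + 0.02² + 0.03² + 0.06² + 0.07² + 0.23² + 0.22² + 0.06² = 0.0144 + 0.0361 + 0.0004 + 0.0009 + 0.0036 + 0.0049 + 0.0529 + 0.0484 + 0.0036 = 0.1652
Σp_2ᵢ² = 0.11² + 0.19² + 0.08² + 0.09² + 0.10² + 0.02² + 0.08² + 0.17² + 0.16² = 0.0121 + 0.0361 + 0.0064 + 0.0081 + 0.0100 + 0.0004 + 0.0064 + 0.0289 + 0.0256 = 0.1340
O = 0.1264 / √(0.1652 × 0.1340) = 0.1264 / 0.14878 = 0.8496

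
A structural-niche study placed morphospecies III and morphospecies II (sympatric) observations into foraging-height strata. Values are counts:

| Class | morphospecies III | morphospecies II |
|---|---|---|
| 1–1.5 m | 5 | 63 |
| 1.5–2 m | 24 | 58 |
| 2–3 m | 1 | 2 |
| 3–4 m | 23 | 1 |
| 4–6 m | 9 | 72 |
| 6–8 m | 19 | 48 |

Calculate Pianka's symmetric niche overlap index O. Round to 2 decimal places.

Proportions for morphospecies III (n=81): 5/81=0.0617, 24/81=0.2963, 1/81=0.0123, 23/81=0.2840, 9/81=0.1111, 19/81=0.2346
Proportions for morphospecies II (n=244): 63/244=0.2582, 58/244=0.2377, 2/244=0.0082, 1/244=0.0041, 72/244=0.2951, 48/244=0.1967
Σ p₁ᵢp₂ᵢ = 0.015931 + 0.070431 + 0.000101 + 0.001164 + 0.032786 + 0.046146 = 0.166559
Σp_1ᵢ² = 0.0617² + 0.2963² + 0.0123² + 0.2840² + 0.1111² + 0.2346² = 0.003807 + 0.087794 + 0.000151 + 0.080656 + 0.012343 + 0.055037 = 0.239788
Σp_2ᵢ² = 0.2582² + 0.2377² + 0.0082² + 0.0041² + 0.2951² + 0.1967² = 0.066667 + 0.056501 + 0.000067 + 0.000017 + 0.087084 + 0.038691 = 0.249027
O = 0.166559 / √(0.239788 × 0.249027) = 0.166559 / 0.2443638 = 0.6816

0.68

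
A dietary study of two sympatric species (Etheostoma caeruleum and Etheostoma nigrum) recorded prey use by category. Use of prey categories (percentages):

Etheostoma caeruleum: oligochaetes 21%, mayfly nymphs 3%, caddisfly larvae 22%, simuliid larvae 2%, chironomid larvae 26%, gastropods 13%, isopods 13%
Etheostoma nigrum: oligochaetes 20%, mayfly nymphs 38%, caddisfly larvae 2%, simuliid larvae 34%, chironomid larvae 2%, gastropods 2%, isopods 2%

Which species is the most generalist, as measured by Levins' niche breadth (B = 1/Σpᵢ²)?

Etheostoma caeruleum

Convert percentages to proportions (divide by 100).
Σp_caerᵢ² = 0.21² + 0.03² + 0.22² + 0.02² + 0.26² + 0.13² + 0.13² = 0.0441 + 0.0009 + 0.0484 + 0.0004 + 0.0676 + 0.0169 + 0.0169 = 0.1952
B_caer = 1 / 0.1952 = 5.1230
Σp_nigrᵢ² = 0.20² + 0.38² + 0.02² + 0.34² + 0.02² + 0.02² + 0.02² = 0.0400 + 0.1444 + 0.0004 + 0.1156 + 0.0004 + 0.0004 + 0.0004 = 0.3016
B_nigr = 1 / 0.3016 = 3.3156
Highest B → broadest niche (most generalist): Etheostoma caeruleum (B = 5.12).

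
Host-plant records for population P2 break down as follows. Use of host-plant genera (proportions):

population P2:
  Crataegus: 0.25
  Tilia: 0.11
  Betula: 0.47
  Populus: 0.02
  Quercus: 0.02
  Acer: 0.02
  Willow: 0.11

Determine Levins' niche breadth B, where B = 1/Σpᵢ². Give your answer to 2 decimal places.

Σpᵢ² = 0.25² + 0.11² + 0.47² + 0.02² + 0.02² + 0.02² + 0.11² = 0.0625 + 0.0121 + 0.2209 + 0.0004 + 0.0004 + 0.0004 + 0.0121 = 0.3088
B = 1 / 0.3088 = 3.2383

3.24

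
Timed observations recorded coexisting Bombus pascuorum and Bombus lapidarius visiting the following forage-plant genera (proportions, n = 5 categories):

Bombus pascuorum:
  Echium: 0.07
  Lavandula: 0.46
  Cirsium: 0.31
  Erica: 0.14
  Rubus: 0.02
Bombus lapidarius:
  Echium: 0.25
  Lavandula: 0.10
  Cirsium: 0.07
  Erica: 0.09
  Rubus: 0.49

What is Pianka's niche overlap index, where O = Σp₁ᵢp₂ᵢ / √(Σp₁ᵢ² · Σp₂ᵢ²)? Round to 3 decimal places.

Σ p₁ᵢp₂ᵢ = 0.0175 + 0.0460 + 0.0217 + 0.0126 + 0.0098 = 0.1076
Σp_1ᵢ² = 0.07² + 0.46² + 0.31² + 0.14² + 0.02² = 0.0049 + 0.2116 + 0.0961 + 0.0196 + 0.0004 = 0.3326
Σp_2ᵢ² = 0.25² + 0.10² + 0.07² + 0.09² + 0.49² = 0.0625 + 0.0100 + 0.0049 + 0.0081 + 0.2401 = 0.3256
O = 0.1076 / √(0.3326 × 0.3256) = 0.1076 / 0.329081 = 0.32697

0.327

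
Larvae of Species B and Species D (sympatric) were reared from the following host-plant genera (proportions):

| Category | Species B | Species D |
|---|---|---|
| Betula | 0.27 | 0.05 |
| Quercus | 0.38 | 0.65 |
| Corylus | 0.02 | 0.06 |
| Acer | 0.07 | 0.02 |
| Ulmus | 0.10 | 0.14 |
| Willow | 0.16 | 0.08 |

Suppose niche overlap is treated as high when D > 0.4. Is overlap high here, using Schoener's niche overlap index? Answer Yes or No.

Yes

Σ|p₁ᵢ − p₂ᵢ| = 0.22 + 0.27 + 0.04 + 0.05 + 0.04 + 0.08 = 0.70
D = 1 − ½ × 0.70 = 1 − 0.350 = 0.6500
D = 0.6500 > 0.4 → Yes.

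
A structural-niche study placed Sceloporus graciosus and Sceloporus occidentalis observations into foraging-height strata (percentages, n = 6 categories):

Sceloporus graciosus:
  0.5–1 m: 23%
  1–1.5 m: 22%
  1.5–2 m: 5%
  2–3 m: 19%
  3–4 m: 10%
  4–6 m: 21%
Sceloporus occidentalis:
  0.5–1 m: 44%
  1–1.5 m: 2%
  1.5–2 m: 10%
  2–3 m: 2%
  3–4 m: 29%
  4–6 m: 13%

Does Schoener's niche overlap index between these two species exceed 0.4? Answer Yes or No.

Convert percentages to proportions (divide by 100).
Σ|p₁ᵢ − p₂ᵢ| = 0.21 + 0.20 + 0.05 + 0.17 + 0.19 + 0.08 = 0.90
D = 1 − ½ × 0.90 = 1 − 0.450 = 0.5500
D = 0.5500 > 0.4 → Yes.

Yes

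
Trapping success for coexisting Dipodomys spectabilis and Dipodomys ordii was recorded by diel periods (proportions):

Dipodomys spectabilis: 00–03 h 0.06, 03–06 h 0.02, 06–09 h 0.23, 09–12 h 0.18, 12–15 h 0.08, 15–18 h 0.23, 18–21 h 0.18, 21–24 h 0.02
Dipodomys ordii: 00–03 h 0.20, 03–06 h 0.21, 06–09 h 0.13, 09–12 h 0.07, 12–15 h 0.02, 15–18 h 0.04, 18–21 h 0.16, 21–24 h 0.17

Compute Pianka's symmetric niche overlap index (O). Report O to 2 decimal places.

Σ p₁ᵢp₂ᵢ = 0.0120 + 0.0042 + 0.0299 + 0.0126 + 0.0016 + 0.0092 + 0.0288 + 0.0034 = 0.1017
Σp_1ᵢ² = 0.06² + 0.02² + 0.23² + 0.18² + 0.08² + 0.23² + 0.18² + 0.02² = 0.0036 + 0.0004 + 0.0529 + 0.0324 + 0.0064 + 0.0529 + 0.0324 + 0.0004 = 0.1814
Σp_2ᵢ² = 0.20² + 0.21² + 0.13² + 0.07² + 0.02² + 0.04² + 0.16² + 0.17² = 0.0400 + 0.0441 + 0.0169 + 0.0049 + 0.0004 + 0.0016 + 0.0256 + 0.0289 = 0.1624
O = 0.1017 / √(0.1814 × 0.1624) = 0.1017 / 0.17164 = 0.5925

0.59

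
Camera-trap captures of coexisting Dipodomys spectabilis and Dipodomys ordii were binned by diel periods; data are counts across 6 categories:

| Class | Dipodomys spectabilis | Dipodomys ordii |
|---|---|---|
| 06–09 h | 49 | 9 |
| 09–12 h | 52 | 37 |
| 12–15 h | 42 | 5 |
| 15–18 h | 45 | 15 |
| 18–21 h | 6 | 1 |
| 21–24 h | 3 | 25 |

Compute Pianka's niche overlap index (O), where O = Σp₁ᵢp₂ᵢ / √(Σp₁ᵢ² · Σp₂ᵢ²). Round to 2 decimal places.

Proportions for Dipodomys spectabilis (n=197): 49/197=0.2487, 52/197=0.2640, 42/197=0.2132, 45/197=0.2284, 6/197=0.0305, 3/197=0.0152
Proportions for Dipodomys ordii (n=92): 9/92=0.0978, 37/92=0.4022, 5/92=0.0543, 15/92=0.1630, 1/92=0.0109, 25/92=0.2717
Σ p₁ᵢp₂ᵢ = 0.024323 + 0.106181 + 0.011577 + 0.037229 + 0.000332 + 0.004130 = 0.183772
Σp_1ᵢ² = 0.2487² + 0.2640² + 0.2132² + 0.2284² + 0.0305² + 0.0152² = 0.061852 + 0.069696 + 0.045454 + 0.052167 + 0.000930 + 0.000231 = 0.230330
Σp_2ᵢ² = 0.0978² + 0.4022² + 0.0543² + 0.1630² + 0.0109² + 0.2717² = 0.009565 + 0.161765 + 0.002948 + 0.026569 + 0.000119 + 0.073821 = 0.274787
O = 0.183772 / √(0.230330 × 0.274787) = 0.183772 / 0.2515784 = 0.7305

0.73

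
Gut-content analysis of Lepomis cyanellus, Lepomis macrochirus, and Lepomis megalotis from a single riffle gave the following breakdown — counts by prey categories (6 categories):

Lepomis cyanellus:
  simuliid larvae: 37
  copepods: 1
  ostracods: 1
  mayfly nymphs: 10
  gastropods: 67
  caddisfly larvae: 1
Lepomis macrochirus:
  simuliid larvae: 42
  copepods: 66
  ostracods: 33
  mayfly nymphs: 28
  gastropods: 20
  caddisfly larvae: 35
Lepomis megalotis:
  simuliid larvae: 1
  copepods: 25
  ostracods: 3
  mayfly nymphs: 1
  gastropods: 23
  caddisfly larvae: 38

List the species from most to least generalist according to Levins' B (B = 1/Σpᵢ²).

Lepomis macrochirus > Lepomis megalotis > Lepomis cyanellus

Proportions for Lepomis cyanellus (n=117): 37/117=0.3162, 1/117=0.0085, 1/117=0.0085, 10/117=0.0855, 67/117=0.5726, 1/117=0.0085
Proportions for Lepomis macrochirus (n=224): 42/224=0.1875, 66/224=0.2946, 33/224=0.1473, 28/224=0.1250, 20/224=0.0893, 35/224=0.1563
Proportions for Lepomis megalotis (n=91): 1/91=0.0110, 25/91=0.2747, 3/91=0.0330, 1/91=0.0110, 23/91=0.2527, 38/91=0.4176
Σp_cyanᵢ² = 0.3162² + 0.0085² + 0.0085² + 0.0855² + 0.5726² + 0.0085² = 0.099982 + 0.000072 + 0.000072 + 0.007310 + 0.327871 + 0.000072 = 0.435379
B_cyan = 1 / 0.435379 = 2.2968
Σp_macrᵢ² = 0.1875² + 0.2946² + 0.1473² + 0.1250² + 0.0893² + 0.1563² = 0.035156 + 0.086789 + 0.021697 + 0.015625 + 0.007974 + 0.024430 = 0.191671
B_macr = 1 / 0.191671 = 5.2173
Σp_megaᵢ² = 0.0110² + 0.2747² + 0.0330² + 0.0110² + 0.2527² + 0.4176² = 0.000121 + 0.075460 + 0.001089 + 0.000121 + 0.063857 + 0.174390 = 0.315038
B_mega = 1 / 0.315038 = 3.1742
Ranking by B (broadest → narrowest): Lepomis macrochirus (5.22) > Lepomis megalotis (3.17) > Lepomis cyanellus (2.30)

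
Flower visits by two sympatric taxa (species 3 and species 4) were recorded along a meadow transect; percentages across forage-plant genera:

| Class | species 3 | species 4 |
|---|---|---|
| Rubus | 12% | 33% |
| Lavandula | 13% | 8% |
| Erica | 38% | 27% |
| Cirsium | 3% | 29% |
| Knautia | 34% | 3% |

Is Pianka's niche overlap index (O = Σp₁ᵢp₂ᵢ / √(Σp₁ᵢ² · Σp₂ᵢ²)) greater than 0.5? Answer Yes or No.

Yes

Convert percentages to proportions (divide by 100).
Σ p₁ᵢp₂ᵢ = 0.0396 + 0.0104 + 0.1026 + 0.0087 + 0.0102 = 0.1715
Σp_1ᵢ² = 0.12² + 0.13² + 0.38² + 0.03² + 0.34² = 0.0144 + 0.0169 + 0.1444 + 0.0009 + 0.1156 = 0.2922
Σp_2ᵢ² = 0.33² + 0.08² + 0.27² + 0.29² + 0.03² = 0.1089 + 0.0064 + 0.0729 + 0.0841 + 0.0009 = 0.2732
O = 0.1715 / √(0.2922 × 0.2732) = 0.1715 / 0.28254 = 0.6070
O = 0.6070 > 0.5 → Yes.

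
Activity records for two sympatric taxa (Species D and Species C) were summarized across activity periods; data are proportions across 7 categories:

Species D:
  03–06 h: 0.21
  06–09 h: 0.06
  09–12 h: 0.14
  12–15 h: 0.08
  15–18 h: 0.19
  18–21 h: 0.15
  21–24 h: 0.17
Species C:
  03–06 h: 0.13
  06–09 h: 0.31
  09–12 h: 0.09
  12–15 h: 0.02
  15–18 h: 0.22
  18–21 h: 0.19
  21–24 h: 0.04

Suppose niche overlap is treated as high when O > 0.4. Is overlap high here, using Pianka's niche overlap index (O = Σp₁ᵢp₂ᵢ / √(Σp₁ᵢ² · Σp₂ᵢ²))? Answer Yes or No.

Σ p₁ᵢp₂ᵢ = 0.0273 + 0.0186 + 0.0126 + 0.0016 + 0.0418 + 0.0285 + 0.0068 = 0.1372
Σp_1ᵢ² = 0.21² + 0.06² + 0.14² + 0.08² + 0.19² + 0.15² + 0.17² = 0.0441 + 0.0036 + 0.0196 + 0.0064 + 0.0361 + 0.0225 + 0.0289 = 0.1612
Σp_2ᵢ² = 0.13² + 0.31² + 0.09² + 0.02² + 0.22² + 0.19² + 0.04² = 0.0169 + 0.0961 + 0.0081 + 0.0004 + 0.0484 + 0.0361 + 0.0016 = 0.2076
O = 0.1372 / √(0.1612 × 0.2076) = 0.1372 / 0.18293 = 0.7500
O = 0.7500 > 0.4 → Yes.

Yes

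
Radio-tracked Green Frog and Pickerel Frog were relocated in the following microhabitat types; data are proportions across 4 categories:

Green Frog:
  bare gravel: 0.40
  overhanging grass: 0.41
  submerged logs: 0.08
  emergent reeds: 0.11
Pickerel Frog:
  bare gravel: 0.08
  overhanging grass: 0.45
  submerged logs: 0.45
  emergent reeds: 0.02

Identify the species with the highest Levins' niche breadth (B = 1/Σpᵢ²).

Σp_Greeᵢ² = 0.40² + 0.41² + 0.08² + 0.11² = 0.1600 + 0.1681 + 0.0064 + 0.0121 = 0.3466
B_Gree = 1 / 0.3466 = 2.8852
Σp_Pickᵢ² = 0.08² + 0.45² + 0.45² + 0.02² = 0.0064 + 0.2025 + 0.2025 + 0.0004 = 0.4118
B_Pick = 1 / 0.4118 = 2.4284
Highest B → broadest niche (most generalist): Green Frog (B = 2.89).

Green Frog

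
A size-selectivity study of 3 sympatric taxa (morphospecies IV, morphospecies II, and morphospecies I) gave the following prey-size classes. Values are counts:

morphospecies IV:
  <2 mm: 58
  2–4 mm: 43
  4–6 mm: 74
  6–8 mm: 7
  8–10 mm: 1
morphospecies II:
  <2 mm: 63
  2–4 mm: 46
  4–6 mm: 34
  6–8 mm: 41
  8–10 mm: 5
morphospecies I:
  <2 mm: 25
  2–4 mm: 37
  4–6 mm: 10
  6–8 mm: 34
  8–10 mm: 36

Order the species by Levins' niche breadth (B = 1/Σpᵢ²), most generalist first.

Proportions for morphospecies IV (n=183): 58/183=0.3169, 43/183=0.2350, 74/183=0.4044, 7/183=0.0383, 1/183=0.0055
Proportions for morphospecies II (n=189): 63/189=0.3333, 46/189=0.2434, 34/189=0.1799, 41/189=0.2169, 5/189=0.0265
Proportions for morphospecies I (n=142): 25/142=0.1761, 37/142=0.2606, 10/142=0.0704, 34/142=0.2394, 36/142=0.2535
Σp_IVᵢ² = 0.3169² + 0.2350² + 0.4044² + 0.0383² + 0.0055² = 0.100426 + 0.055225 + 0.163539 + 0.001467 + 0.000030 = 0.320687
B_IV = 1 / 0.320687 = 3.1183
Σp_IIᵢ² = 0.3333² + 0.2434² + 0.1799² + 0.2169² + 0.0265² = 0.111089 + 0.059244 + 0.032364 + 0.047046 + 0.000702 = 0.250445
B_II = 1 / 0.250445 = 3.9929
Σp_Iᵢ² = 0.1761² + 0.2606² + 0.0704² + 0.2394² + 0.2535² = 0.031011 + 0.067912 + 0.004956 + 0.057312 + 0.064262 = 0.225453
B_I = 1 / 0.225453 = 4.4355
Ranking by B (broadest → narrowest): morphospecies I (4.44) > morphospecies II (3.99) > morphospecies IV (3.12)

morphospecies I > morphospecies II > morphospecies IV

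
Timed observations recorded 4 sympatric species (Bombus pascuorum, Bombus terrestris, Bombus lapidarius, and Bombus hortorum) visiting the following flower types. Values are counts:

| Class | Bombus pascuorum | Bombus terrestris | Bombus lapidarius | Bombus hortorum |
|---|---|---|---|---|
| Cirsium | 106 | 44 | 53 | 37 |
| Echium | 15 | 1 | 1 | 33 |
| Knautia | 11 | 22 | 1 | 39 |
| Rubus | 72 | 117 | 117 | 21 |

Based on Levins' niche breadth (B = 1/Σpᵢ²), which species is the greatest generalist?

Bombus hortorum

Proportions for Bombus pascuorum (n=204): 106/204=0.5196, 15/204=0.0735, 11/204=0.0539, 72/204=0.3529
Proportions for Bombus terrestris (n=184): 44/184=0.2391, 1/184=0.0054, 22/184=0.1196, 117/184=0.6359
Proportions for Bombus lapidarius (n=172): 53/172=0.3081, 1/172=0.0058, 1/172=0.0058, 117/172=0.6802
Proportions for Bombus hortorum (n=130): 37/130=0.2846, 33/130=0.2538, 39/130=0.3000, 21/130=0.1615
Σp_pascᵢ² = 0.5196² + 0.0735² + 0.0539² + 0.3529² = 0.269984 + 0.005402 + 0.002905 + 0.124538 = 0.402829
B_pasc = 1 / 0.402829 = 2.4824
Σp_terrᵢ² = 0.2391² + 0.0054² + 0.1196² + 0.6359² = 0.057169 + 0.000029 + 0.014304 + 0.404369 = 0.475871
B_terr = 1 / 0.475871 = 2.1014
Σp_lapiᵢ² = 0.3081² + 0.0058² + 0.0058² + 0.6802² = 0.094926 + 0.000034 + 0.000034 + 0.462672 = 0.557666
B_lapi = 1 / 0.557666 = 1.7932
Σp_hortᵢ² = 0.2846² + 0.2538² + 0.3000² + 0.1615² = 0.080997 + 0.064414 + 0.090000 + 0.026082 = 0.261493
B_hort = 1 / 0.261493 = 3.8242
Highest B → broadest niche (most generalist): Bombus hortorum (B = 3.82).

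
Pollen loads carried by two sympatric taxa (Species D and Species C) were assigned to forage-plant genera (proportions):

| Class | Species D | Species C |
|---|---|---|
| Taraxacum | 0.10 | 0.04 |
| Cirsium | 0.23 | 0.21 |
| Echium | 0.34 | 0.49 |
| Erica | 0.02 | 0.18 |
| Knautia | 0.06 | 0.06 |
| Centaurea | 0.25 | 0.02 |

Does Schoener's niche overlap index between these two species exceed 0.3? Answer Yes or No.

Σ|p₁ᵢ − p₂ᵢ| = 0.06 + 0.02 + 0.15 + 0.16 + 0.00 + 0.23 = 0.62
D = 1 − ½ × 0.62 = 1 − 0.310 = 0.6900
D = 0.6900 > 0.3 → Yes.

Yes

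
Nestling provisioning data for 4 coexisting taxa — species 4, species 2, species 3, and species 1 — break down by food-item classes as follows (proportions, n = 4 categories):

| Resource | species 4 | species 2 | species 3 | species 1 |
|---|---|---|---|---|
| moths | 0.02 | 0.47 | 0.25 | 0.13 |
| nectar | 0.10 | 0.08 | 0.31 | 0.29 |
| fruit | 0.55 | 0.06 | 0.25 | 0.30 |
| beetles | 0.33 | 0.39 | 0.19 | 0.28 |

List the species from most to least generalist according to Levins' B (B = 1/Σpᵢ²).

species 3 > species 1 > species 2 > species 4

Σp_4ᵢ² = 0.02² + 0.10² + 0.55² + 0.33² = 0.0004 + 0.0100 + 0.3025 + 0.1089 = 0.4218
B_4 = 1 / 0.4218 = 2.3708
Σp_2ᵢ² = 0.47² + 0.08² + 0.06² + 0.39² = 0.2209 + 0.0064 + 0.0036 + 0.1521 = 0.3830
B_2 = 1 / 0.3830 = 2.6110
Σp_3ᵢ² = 0.25² + 0.31² + 0.25² + 0.19² = 0.0625 + 0.0961 + 0.0625 + 0.0361 = 0.2572
B_3 = 1 / 0.2572 = 3.8880
Σp_1ᵢ² = 0.13² + 0.29² + 0.30² + 0.28² = 0.0169 + 0.0841 + 0.0900 + 0.0784 = 0.2694
B_1 = 1 / 0.2694 = 3.7120
Ranking by B (broadest → narrowest): species 3 (3.89) > species 1 (3.71) > species 2 (2.61) > species 4 (2.37)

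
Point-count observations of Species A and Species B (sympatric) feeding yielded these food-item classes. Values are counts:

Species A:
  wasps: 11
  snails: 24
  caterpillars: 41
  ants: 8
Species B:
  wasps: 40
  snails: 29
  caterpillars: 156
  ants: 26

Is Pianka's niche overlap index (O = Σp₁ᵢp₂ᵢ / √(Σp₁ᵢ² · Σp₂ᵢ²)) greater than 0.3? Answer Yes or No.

Yes

Proportions for Species A (n=84): 11/84=0.1310, 24/84=0.2857, 41/84=0.4881, 8/84=0.0952
Proportions for Species B (n=251): 40/251=0.1594, 29/251=0.1155, 156/251=0.6215, 26/251=0.1036
Σ p₁ᵢp₂ᵢ = 0.020881 + 0.032998 + 0.303354 + 0.009863 = 0.367096
Σp_1ᵢ² = 0.1310² + 0.2857² + 0.4881² + 0.0952² = 0.017161 + 0.081624 + 0.238242 + 0.009063 = 0.346090
Σp_2ᵢ² = 0.1594² + 0.1155² + 0.6215² + 0.1036² = 0.025408 + 0.013340 + 0.386262 + 0.010733 = 0.435743
O = 0.367096 / √(0.346090 × 0.435743) = 0.367096 / 0.3883379 = 0.9453
O = 0.9453 > 0.3 → Yes.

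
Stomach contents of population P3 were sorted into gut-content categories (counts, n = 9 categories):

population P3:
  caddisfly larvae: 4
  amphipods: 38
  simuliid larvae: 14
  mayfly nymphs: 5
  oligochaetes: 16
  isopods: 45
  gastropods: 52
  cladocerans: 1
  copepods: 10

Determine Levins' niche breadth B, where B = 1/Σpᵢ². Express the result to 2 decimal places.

Proportions for population P3 (n=185): 4/185=0.0216, 38/185=0.2054, 14/185=0.0757, 5/185=0.0270, 16/185=0.0865, 45/185=0.2432, 52/185=0.2811, 1/185=0.0054, 10/185=0.0541
Σpᵢ² = 0.0216² + 0.2054² + 0.0757² + 0.0270² + 0.0865² + 0.2432² + 0.2811² + 0.0054² + 0.0541² = 0.000467 + 0.042189 + 0.005730 + 0.000729 + 0.007482 + 0.059146 + 0.079017 + 0.000029 + 0.002927 = 0.197716
B = 1 / 0.197716 = 5.0578

5.06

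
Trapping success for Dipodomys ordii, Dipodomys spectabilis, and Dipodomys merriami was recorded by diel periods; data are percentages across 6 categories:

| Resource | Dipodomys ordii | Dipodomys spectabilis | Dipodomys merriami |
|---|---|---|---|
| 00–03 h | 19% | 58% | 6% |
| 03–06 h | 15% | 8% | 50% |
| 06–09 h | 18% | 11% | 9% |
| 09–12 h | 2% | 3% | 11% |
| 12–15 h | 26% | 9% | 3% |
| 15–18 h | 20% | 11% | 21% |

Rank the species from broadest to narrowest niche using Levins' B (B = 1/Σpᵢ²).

Dipodomys ordii > Dipodomys merriami > Dipodomys spectabilis

Convert percentages to proportions (divide by 100).
Σp_ordiᵢ² = 0.19² + 0.15² + 0.18² + 0.02² + 0.26² + 0.20² = 0.0361 + 0.0225 + 0.0324 + 0.0004 + 0.0676 + 0.0400 = 0.1990
B_ordi = 1 / 0.1990 = 5.0251
Σp_specᵢ² = 0.58² + 0.08² + 0.11² + 0.03² + 0.09² + 0.11² = 0.3364 + 0.0064 + 0.0121 + 0.0009 + 0.0081 + 0.0121 = 0.3760
B_spec = 1 / 0.3760 = 2.6596
Σp_merrᵢ² = 0.06² + 0.50² + 0.09² + 0.11² + 0.03² + 0.21² = 0.0036 + 0.2500 + 0.0081 + 0.0121 + 0.0009 + 0.0441 = 0.3188
B_merr = 1 / 0.3188 = 3.1368
Ranking by B (broadest → narrowest): Dipodomys ordii (5.03) > Dipodomys merriami (3.14) > Dipodomys spectabilis (2.66)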